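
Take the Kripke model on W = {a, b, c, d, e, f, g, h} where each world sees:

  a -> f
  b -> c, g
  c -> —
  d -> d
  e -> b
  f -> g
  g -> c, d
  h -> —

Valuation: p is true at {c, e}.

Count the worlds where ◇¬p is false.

2

a: successors {f}; ¬p there: f:T. ✓
b: successors {c, g}; ¬p there: c:F, g:T. ✓
c: no successors, so ◇¬p fails. ✗
d: successors {d}; ¬p there: d:T. ✓
e: successors {b}; ¬p there: b:T. ✓
f: successors {g}; ¬p there: g:T. ✓
g: successors {c, d}; ¬p there: c:F, d:T. ✓
h: no successors, so ◇¬p fails. ✗
Satisfying worlds: {a, b, d, e, f, g}.
So ◇¬p fails at the other 2 worlds.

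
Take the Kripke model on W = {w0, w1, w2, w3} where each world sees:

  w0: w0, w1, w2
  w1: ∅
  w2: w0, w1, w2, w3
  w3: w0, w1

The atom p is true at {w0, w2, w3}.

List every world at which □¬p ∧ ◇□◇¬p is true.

w0: □¬p is F, ◇□◇¬p is T. ✗
w1: □¬p is T, ◇□◇¬p is F. ✗
w2: □¬p is F, ◇□◇¬p is T. ✗
w3: □¬p is F, ◇□◇¬p is T. ✗

∅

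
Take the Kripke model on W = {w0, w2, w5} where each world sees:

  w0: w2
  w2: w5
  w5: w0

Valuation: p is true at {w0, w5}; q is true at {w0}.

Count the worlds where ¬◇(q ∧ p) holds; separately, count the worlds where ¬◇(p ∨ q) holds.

2 and 1

For ¬◇(q ∧ p):
w0: ◇(q ∧ p) is F. ✓
w2: ◇(q ∧ p) is F. ✓
w5: ◇(q ∧ p) is T. ✗
— 2 worlds.
For ¬◇(p ∨ q):
w0: ◇(p ∨ q) is F. ✓
w2: ◇(p ∨ q) is T. ✗
w5: ◇(p ∨ q) is T. ✗
— 1 world.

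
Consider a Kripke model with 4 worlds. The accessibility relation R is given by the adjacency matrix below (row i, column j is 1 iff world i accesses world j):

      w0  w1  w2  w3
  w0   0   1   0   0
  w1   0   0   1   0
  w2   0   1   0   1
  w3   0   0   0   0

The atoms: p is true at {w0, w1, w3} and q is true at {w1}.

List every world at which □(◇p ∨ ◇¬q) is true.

w0: successors {w1}; ◇p ∨ ◇¬q there: w1:T. ✓
w1: successors {w2}; ◇p ∨ ◇¬q there: w2:T. ✓
w2: successors {w1, w3}; ◇p ∨ ◇¬q there: w1:T, w3:F. ✗
w3: no successors, so □(◇p ∨ ◇¬q) holds vacuously. ✓

{w0, w1, w3}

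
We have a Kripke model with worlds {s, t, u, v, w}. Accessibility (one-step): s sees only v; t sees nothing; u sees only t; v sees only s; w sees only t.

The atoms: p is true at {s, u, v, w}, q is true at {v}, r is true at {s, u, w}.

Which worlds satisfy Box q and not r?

{t}

s: Box q is T, not r is F. ✗
t: Box q is T, not r is T. ✓
u: Box q is F, not r is F. ✗
v: Box q is F, not r is T. ✗
w: Box q is F, not r is F. ✗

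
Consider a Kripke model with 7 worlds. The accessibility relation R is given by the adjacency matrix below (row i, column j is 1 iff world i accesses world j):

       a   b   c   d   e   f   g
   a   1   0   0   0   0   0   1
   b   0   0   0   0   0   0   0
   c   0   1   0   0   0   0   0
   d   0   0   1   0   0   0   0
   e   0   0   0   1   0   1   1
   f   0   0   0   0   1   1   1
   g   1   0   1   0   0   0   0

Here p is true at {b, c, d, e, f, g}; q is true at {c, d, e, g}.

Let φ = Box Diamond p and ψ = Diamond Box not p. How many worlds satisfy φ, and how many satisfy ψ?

6 and 1

For Box Diamond p:
a: successors {a, g}; Diamond p there: a:T, g:T. ✓
b: no successors, so Box Diamond p holds vacuously. ✓
c: successors {b}; Diamond p there: b:F. ✗
d: successors {c}; Diamond p there: c:T. ✓
e: successors {d, f, g}; Diamond p there: d:T, f:T, g:T. ✓
f: successors {e, f, g}; Diamond p there: e:T, f:T, g:T. ✓
g: successors {a, c}; Diamond p there: a:T, c:T. ✓
— 6 worlds.
For Diamond Box not p:
a: successors {a, g}; Box not p there: a:F, g:F. ✗
b: no successors, so Diamond Box not p fails. ✗
c: successors {b}; Box not p there: b:T. ✓
d: successors {c}; Box not p there: c:F. ✗
e: successors {d, f, g}; Box not p there: d:F, f:F, g:F. ✗
f: successors {e, f, g}; Box not p there: e:F, f:F, g:F. ✗
g: successors {a, c}; Box not p there: a:F, c:F. ✗
— 1 world.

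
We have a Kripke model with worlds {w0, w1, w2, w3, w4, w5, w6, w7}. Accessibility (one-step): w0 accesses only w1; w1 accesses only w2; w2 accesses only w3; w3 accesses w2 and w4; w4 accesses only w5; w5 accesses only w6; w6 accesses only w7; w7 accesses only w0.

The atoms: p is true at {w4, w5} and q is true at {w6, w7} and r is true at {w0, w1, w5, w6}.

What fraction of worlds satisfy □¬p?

w0: successors {w1}; ¬p there: w1:T. ✓
w1: successors {w2}; ¬p there: w2:T. ✓
w2: successors {w3}; ¬p there: w3:T. ✓
w3: successors {w2, w4}; ¬p there: w2:T, w4:F. ✗
w4: successors {w5}; ¬p there: w5:F. ✗
w5: successors {w6}; ¬p there: w6:T. ✓
w6: successors {w7}; ¬p there: w7:T. ✓
w7: successors {w0}; ¬p there: w0:T. ✓
That's 6 of 8 worlds, so 6/8 = 3/4.

3/4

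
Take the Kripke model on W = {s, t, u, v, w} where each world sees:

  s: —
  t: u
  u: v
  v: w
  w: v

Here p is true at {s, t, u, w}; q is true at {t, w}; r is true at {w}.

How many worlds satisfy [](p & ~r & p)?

2

s: no successors, so [](p & ~r & p) holds vacuously. ✓
t: successors {u}; p & ~r & p there: u:T. ✓
u: successors {v}; p & ~r & p there: v:F. ✗
v: successors {w}; p & ~r & p there: w:F. ✗
w: successors {v}; p & ~r & p there: v:F. ✗
Satisfying worlds: {s, t}.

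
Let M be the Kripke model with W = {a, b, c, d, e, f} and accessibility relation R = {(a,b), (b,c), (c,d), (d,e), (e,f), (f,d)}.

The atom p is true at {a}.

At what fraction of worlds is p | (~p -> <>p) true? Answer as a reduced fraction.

a: p is T, ~p -> <>p is T. ✓
b: p is F, ~p -> <>p is F. ✗
c: p is F, ~p -> <>p is F. ✗
d: p is F, ~p -> <>p is F. ✗
e: p is F, ~p -> <>p is F. ✗
f: p is F, ~p -> <>p is F. ✗
That's 1 of 6 worlds, so 1/6.

1/6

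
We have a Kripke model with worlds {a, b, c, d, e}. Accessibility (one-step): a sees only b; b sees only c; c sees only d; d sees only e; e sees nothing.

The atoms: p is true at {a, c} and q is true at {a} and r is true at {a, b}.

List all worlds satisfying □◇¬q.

{a, b, c, e}

a: successors {b}; ◇¬q there: b:T. ✓
b: successors {c}; ◇¬q there: c:T. ✓
c: successors {d}; ◇¬q there: d:T. ✓
d: successors {e}; ◇¬q there: e:F. ✗
e: no successors, so □◇¬q holds vacuously. ✓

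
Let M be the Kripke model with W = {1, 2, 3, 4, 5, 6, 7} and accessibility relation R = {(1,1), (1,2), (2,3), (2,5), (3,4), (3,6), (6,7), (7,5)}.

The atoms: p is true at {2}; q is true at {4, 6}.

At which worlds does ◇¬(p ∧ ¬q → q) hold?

1: successors {1, 2}; ¬(p ∧ ¬q → q) there: 1:F, 2:T. ✓
2: successors {3, 5}; ¬(p ∧ ¬q → q) there: 3:F, 5:F. ✗
3: successors {4, 6}; ¬(p ∧ ¬q → q) there: 4:F, 6:F. ✗
4: no successors, so ◇¬(p ∧ ¬q → q) fails. ✗
5: no successors, so ◇¬(p ∧ ¬q → q) fails. ✗
6: successors {7}; ¬(p ∧ ¬q → q) there: 7:F. ✗
7: successors {5}; ¬(p ∧ ¬q → q) there: 5:F. ✗

{1}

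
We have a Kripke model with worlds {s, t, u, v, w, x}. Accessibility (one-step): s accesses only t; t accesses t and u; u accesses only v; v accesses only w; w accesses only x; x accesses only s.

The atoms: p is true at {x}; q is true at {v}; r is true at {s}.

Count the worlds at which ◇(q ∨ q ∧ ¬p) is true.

1

s: successors {t}; q ∨ q ∧ ¬p there: t:F. ✗
t: successors {t, u}; q ∨ q ∧ ¬p there: t:F, u:F. ✗
u: successors {v}; q ∨ q ∧ ¬p there: v:T. ✓
v: successors {w}; q ∨ q ∧ ¬p there: w:F. ✗
w: successors {x}; q ∨ q ∧ ¬p there: x:F. ✗
x: successors {s}; q ∨ q ∧ ¬p there: s:F. ✗
Satisfying worlds: {u}.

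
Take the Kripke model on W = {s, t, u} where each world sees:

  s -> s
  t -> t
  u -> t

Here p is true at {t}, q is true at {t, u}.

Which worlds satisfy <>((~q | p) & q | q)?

{t, u}

s: successors {s}; (~q | p) & q | q there: s:F. ✗
t: successors {t}; (~q | p) & q | q there: t:T. ✓
u: successors {t}; (~q | p) & q | q there: t:T. ✓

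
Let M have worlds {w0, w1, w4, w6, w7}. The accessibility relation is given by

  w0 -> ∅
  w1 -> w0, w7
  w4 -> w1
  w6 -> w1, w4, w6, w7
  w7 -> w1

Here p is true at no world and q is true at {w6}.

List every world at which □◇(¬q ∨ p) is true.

{w0, w4, w6, w7}

w0: no successors, so □◇(¬q ∨ p) holds vacuously. ✓
w1: successors {w0, w7}; ◇(¬q ∨ p) there: w0:F, w7:T. ✗
w4: successors {w1}; ◇(¬q ∨ p) there: w1:T. ✓
w6: successors {w1, w4, w6, w7}; ◇(¬q ∨ p) there: w1:T, w4:T, w6:T, w7:T. ✓
w7: successors {w1}; ◇(¬q ∨ p) there: w1:T. ✓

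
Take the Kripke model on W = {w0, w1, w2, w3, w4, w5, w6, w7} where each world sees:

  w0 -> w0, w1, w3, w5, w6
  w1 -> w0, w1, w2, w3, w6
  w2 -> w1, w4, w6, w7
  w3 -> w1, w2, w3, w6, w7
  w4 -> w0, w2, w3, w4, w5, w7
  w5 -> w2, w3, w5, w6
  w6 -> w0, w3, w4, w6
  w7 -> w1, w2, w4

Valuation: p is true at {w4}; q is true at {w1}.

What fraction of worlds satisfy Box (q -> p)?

3/8

w0: successors {w0, w1, w3, w5, w6}; q -> p there: w0:T, w1:F, w3:T, w5:T, w6:T. ✗
w1: successors {w0, w1, w2, w3, w6}; q -> p there: w0:T, w1:F, w2:T, w3:T, w6:T. ✗
w2: successors {w1, w4, w6, w7}; q -> p there: w1:F, w4:T, w6:T, w7:T. ✗
w3: successors {w1, w2, w3, w6, w7}; q -> p there: w1:F, w2:T, w3:T, w6:T, w7:T. ✗
w4: successors {w0, w2, w3, w4, w5, w7}; q -> p there: w0:T, w2:T, w3:T, w4:T, w5:T, w7:T. ✓
w5: successors {w2, w3, w5, w6}; q -> p there: w2:T, w3:T, w5:T, w6:T. ✓
w6: successors {w0, w3, w4, w6}; q -> p there: w0:T, w3:T, w4:T, w6:T. ✓
w7: successors {w1, w2, w4}; q -> p there: w1:F, w2:T, w4:T. ✗
That's 3 of 8 worlds, so 3/8.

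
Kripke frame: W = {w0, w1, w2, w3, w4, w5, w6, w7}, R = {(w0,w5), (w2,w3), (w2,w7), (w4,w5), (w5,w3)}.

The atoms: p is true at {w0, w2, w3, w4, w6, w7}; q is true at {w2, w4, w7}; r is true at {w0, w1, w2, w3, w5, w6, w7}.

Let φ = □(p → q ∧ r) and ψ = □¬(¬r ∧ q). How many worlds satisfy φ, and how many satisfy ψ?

6 and 8

For □(p → q ∧ r):
w0: successors {w5}; p → q ∧ r there: w5:T. ✓
w1: no successors, so □(p → q ∧ r) holds vacuously. ✓
w2: successors {w3, w7}; p → q ∧ r there: w3:F, w7:T. ✗
w3: no successors, so □(p → q ∧ r) holds vacuously. ✓
w4: successors {w5}; p → q ∧ r there: w5:T. ✓
w5: successors {w3}; p → q ∧ r there: w3:F. ✗
w6: no successors, so □(p → q ∧ r) holds vacuously. ✓
w7: no successors, so □(p → q ∧ r) holds vacuously. ✓
— 6 worlds.
For □¬(¬r ∧ q):
w0: successors {w5}; ¬(¬r ∧ q) there: w5:T. ✓
w1: no successors, so □¬(¬r ∧ q) holds vacuously. ✓
w2: successors {w3, w7}; ¬(¬r ∧ q) there: w3:T, w7:T. ✓
w3: no successors, so □¬(¬r ∧ q) holds vacuously. ✓
w4: successors {w5}; ¬(¬r ∧ q) there: w5:T. ✓
w5: successors {w3}; ¬(¬r ∧ q) there: w3:T. ✓
w6: no successors, so □¬(¬r ∧ q) holds vacuously. ✓
w7: no successors, so □¬(¬r ∧ q) holds vacuously. ✓
— 8 worlds.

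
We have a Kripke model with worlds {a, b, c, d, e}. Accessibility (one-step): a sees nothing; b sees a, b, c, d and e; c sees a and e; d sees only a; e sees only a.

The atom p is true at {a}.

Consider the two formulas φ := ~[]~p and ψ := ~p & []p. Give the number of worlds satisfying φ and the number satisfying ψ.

For ~[]~p:
a: []~p is T. ✗
b: []~p is F. ✓
c: []~p is F. ✓
d: []~p is F. ✓
e: []~p is F. ✓
— 4 worlds.
For ~p & []p:
a: ~p is F, []p is T. ✗
b: ~p is T, []p is F. ✗
c: ~p is T, []p is F. ✗
d: ~p is T, []p is T. ✓
e: ~p is T, []p is T. ✓
— 2 worlds.

4 and 2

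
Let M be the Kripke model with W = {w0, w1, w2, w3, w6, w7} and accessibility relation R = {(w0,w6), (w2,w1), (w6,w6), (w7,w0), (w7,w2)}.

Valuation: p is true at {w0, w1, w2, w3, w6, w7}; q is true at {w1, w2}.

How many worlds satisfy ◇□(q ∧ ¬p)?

1

w0: successors {w6}; □(q ∧ ¬p) there: w6:F. ✗
w1: no successors, so ◇□(q ∧ ¬p) fails. ✗
w2: successors {w1}; □(q ∧ ¬p) there: w1:T. ✓
w3: no successors, so ◇□(q ∧ ¬p) fails. ✗
w6: successors {w6}; □(q ∧ ¬p) there: w6:F. ✗
w7: successors {w0, w2}; □(q ∧ ¬p) there: w0:F, w2:F. ✗
Satisfying worlds: {w2}.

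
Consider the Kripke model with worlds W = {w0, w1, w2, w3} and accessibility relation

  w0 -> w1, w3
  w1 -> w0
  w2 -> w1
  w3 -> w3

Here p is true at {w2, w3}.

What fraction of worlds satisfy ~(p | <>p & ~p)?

1/4

w0: p | <>p & ~p is T. ✗
w1: p | <>p & ~p is F. ✓
w2: p | <>p & ~p is T. ✗
w3: p | <>p & ~p is T. ✗
That's 1 of 4 worlds, so 1/4.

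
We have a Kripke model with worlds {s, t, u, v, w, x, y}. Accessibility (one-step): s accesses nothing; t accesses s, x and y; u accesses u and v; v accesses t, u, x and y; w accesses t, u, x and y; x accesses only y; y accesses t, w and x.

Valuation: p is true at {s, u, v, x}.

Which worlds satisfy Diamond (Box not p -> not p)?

s: no successors, so Diamond (Box not p -> not p) fails. ✗
t: successors {s, x, y}; Box not p -> not p there: s:F, x:F, y:T. ✓
u: successors {u, v}; Box not p -> not p there: u:T, v:T. ✓
v: successors {t, u, x, y}; Box not p -> not p there: t:T, u:T, x:F, y:T. ✓
w: successors {t, u, x, y}; Box not p -> not p there: t:T, u:T, x:F, y:T. ✓
x: successors {y}; Box not p -> not p there: y:T. ✓
y: successors {t, w, x}; Box not p -> not p there: t:T, w:T, x:F. ✓

{t, u, v, w, x, y}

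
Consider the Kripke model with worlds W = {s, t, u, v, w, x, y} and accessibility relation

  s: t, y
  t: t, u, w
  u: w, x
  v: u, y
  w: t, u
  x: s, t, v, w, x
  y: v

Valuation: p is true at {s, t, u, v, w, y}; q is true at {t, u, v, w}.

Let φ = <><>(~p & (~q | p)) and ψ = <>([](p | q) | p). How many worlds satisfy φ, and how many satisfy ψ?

5 and 7

For <><>(~p & (~q | p)):
s: successors {t, y}; <>(~p & (~q | p)) there: t:F, y:F. ✗
t: successors {t, u, w}; <>(~p & (~q | p)) there: t:F, u:T, w:F. ✓
u: successors {w, x}; <>(~p & (~q | p)) there: w:F, x:T. ✓
v: successors {u, y}; <>(~p & (~q | p)) there: u:T, y:F. ✓
w: successors {t, u}; <>(~p & (~q | p)) there: t:F, u:T. ✓
x: successors {s, t, v, w, x}; <>(~p & (~q | p)) there: s:F, t:F, v:F, w:F, x:T. ✓
y: successors {v}; <>(~p & (~q | p)) there: v:F. ✗
— 5 worlds.
For <>([](p | q) | p):
s: successors {t, y}; [](p | q) | p there: t:T, y:T. ✓
t: successors {t, u, w}; [](p | q) | p there: t:T, u:T, w:T. ✓
u: successors {w, x}; [](p | q) | p there: w:T, x:F. ✓
v: successors {u, y}; [](p | q) | p there: u:T, y:T. ✓
w: successors {t, u}; [](p | q) | p there: t:T, u:T. ✓
x: successors {s, t, v, w, x}; [](p | q) | p there: s:T, t:T, v:T, w:T, x:F. ✓
y: successors {v}; [](p | q) | p there: v:T. ✓
— 7 worlds.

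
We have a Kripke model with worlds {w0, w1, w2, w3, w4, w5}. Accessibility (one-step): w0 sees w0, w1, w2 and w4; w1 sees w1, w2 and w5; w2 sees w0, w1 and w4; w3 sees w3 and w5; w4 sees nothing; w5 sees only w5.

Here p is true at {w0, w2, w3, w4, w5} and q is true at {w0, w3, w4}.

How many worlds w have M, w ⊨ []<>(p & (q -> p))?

w0: successors {w0, w1, w2, w4}; <>(p & (q -> p)) there: w0:T, w1:T, w2:T, w4:F. ✗
w1: successors {w1, w2, w5}; <>(p & (q -> p)) there: w1:T, w2:T, w5:T. ✓
w2: successors {w0, w1, w4}; <>(p & (q -> p)) there: w0:T, w1:T, w4:F. ✗
w3: successors {w3, w5}; <>(p & (q -> p)) there: w3:T, w5:T. ✓
w4: no successors, so []<>(p & (q -> p)) holds vacuously. ✓
w5: successors {w5}; <>(p & (q -> p)) there: w5:T. ✓
Satisfying worlds: {w1, w3, w4, w5}.

4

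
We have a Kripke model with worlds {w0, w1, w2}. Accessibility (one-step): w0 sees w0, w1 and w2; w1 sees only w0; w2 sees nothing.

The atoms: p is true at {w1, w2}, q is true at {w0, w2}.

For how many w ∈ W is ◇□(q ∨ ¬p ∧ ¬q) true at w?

1

w0: successors {w0, w1, w2}; □(q ∨ ¬p ∧ ¬q) there: w0:F, w1:T, w2:T. ✓
w1: successors {w0}; □(q ∨ ¬p ∧ ¬q) there: w0:F. ✗
w2: no successors, so ◇□(q ∨ ¬p ∧ ¬q) fails. ✗
Satisfying worlds: {w0}.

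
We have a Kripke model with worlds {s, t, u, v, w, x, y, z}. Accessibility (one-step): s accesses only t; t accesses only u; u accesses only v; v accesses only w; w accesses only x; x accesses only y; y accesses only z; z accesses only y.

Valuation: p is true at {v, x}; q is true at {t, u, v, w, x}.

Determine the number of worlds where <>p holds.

2

s: successors {t}; p there: t:F. ✗
t: successors {u}; p there: u:F. ✗
u: successors {v}; p there: v:T. ✓
v: successors {w}; p there: w:F. ✗
w: successors {x}; p there: x:T. ✓
x: successors {y}; p there: y:F. ✗
y: successors {z}; p there: z:F. ✗
z: successors {y}; p there: y:F. ✗
Satisfying worlds: {u, w}.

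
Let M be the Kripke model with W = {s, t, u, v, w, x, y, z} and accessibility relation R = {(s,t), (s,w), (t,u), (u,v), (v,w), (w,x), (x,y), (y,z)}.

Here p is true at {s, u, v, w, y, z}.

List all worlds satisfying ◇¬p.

{s, w}

s: successors {t, w}; ¬p there: t:T, w:F. ✓
t: successors {u}; ¬p there: u:F. ✗
u: successors {v}; ¬p there: v:F. ✗
v: successors {w}; ¬p there: w:F. ✗
w: successors {x}; ¬p there: x:T. ✓
x: successors {y}; ¬p there: y:F. ✗
y: successors {z}; ¬p there: z:F. ✗
z: no successors, so ◇¬p fails. ✗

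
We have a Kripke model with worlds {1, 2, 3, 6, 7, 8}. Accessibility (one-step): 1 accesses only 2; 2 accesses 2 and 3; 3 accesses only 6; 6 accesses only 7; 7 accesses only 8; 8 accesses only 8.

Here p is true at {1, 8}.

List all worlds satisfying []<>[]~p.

{1, 2}

1: successors {2}; <>[]~p there: 2:T. ✓
2: successors {2, 3}; <>[]~p there: 2:T, 3:T. ✓
3: successors {6}; <>[]~p there: 6:F. ✗
6: successors {7}; <>[]~p there: 7:F. ✗
7: successors {8}; <>[]~p there: 8:F. ✗
8: successors {8}; <>[]~p there: 8:F. ✗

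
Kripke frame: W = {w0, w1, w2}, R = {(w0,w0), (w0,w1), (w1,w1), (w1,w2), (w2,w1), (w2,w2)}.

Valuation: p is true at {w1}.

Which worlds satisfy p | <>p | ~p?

{w0, w1, w2}

w0: p | <>p is T, ~p is T. ✓
w1: p | <>p is T, ~p is F. ✓
w2: p | <>p is T, ~p is T. ✓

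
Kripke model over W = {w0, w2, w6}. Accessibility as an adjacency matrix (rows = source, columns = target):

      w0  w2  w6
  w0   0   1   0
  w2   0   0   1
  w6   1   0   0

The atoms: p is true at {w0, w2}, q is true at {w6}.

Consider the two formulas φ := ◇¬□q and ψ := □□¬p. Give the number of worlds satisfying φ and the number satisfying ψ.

For ◇¬□q:
w0: successors {w2}; ¬□q there: w2:F. ✗
w2: successors {w6}; ¬□q there: w6:T. ✓
w6: successors {w0}; ¬□q there: w0:T. ✓
— 2 worlds.
For □□¬p:
w0: successors {w2}; □¬p there: w2:T. ✓
w2: successors {w6}; □¬p there: w6:F. ✗
w6: successors {w0}; □¬p there: w0:F. ✗
— 1 world.

2 and 1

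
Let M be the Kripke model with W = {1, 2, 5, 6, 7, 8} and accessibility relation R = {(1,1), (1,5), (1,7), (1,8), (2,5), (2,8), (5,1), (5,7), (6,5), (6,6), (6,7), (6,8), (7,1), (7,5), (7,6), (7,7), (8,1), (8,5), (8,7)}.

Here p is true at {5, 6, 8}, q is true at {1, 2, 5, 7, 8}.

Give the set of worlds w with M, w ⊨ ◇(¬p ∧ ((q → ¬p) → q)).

1: successors {1, 5, 7, 8}; ¬p ∧ ((q → ¬p) → q) there: 1:T, 5:F, 7:T, 8:F. ✓
2: successors {5, 8}; ¬p ∧ ((q → ¬p) → q) there: 5:F, 8:F. ✗
5: successors {1, 7}; ¬p ∧ ((q → ¬p) → q) there: 1:T, 7:T. ✓
6: successors {5, 6, 7, 8}; ¬p ∧ ((q → ¬p) → q) there: 5:F, 6:F, 7:T, 8:F. ✓
7: successors {1, 5, 6, 7}; ¬p ∧ ((q → ¬p) → q) there: 1:T, 5:F, 6:F, 7:T. ✓
8: successors {1, 5, 7}; ¬p ∧ ((q → ¬p) → q) there: 1:T, 5:F, 7:T. ✓

{1, 5, 6, 7, 8}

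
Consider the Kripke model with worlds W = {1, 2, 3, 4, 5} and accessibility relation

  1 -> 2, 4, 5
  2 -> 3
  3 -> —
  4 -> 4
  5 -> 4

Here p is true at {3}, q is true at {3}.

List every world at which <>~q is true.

{1, 4, 5}

1: successors {2, 4, 5}; ~q there: 2:T, 4:T, 5:T. ✓
2: successors {3}; ~q there: 3:F. ✗
3: no successors, so <>~q fails. ✗
4: successors {4}; ~q there: 4:T. ✓
5: successors {4}; ~q there: 4:T. ✓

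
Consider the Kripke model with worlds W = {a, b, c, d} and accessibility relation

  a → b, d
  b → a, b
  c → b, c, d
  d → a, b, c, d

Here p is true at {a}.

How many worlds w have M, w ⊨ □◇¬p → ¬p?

3

a: □◇¬p is T, ¬p is F. ✗
b: □◇¬p is T, ¬p is T. ✓
c: □◇¬p is T, ¬p is T. ✓
d: □◇¬p is T, ¬p is T. ✓
Satisfying worlds: {b, c, d}.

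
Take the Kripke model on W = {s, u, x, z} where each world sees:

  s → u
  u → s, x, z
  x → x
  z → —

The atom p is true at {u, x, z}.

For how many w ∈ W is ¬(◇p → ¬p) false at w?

s: ◇p → ¬p is T. ✗
u: ◇p → ¬p is F. ✓
x: ◇p → ¬p is F. ✓
z: ◇p → ¬p is T. ✗
Satisfying worlds: {u, x}.
So ¬(◇p → ¬p) fails at the other 2 worlds.

2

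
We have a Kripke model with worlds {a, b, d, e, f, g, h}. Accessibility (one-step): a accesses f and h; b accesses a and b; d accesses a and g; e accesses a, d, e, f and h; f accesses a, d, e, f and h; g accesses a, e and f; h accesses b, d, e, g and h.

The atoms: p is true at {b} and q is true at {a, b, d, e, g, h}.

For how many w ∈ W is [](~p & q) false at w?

6

a: successors {f, h}; ~p & q there: f:F, h:T. ✗
b: successors {a, b}; ~p & q there: a:T, b:F. ✗
d: successors {a, g}; ~p & q there: a:T, g:T. ✓
e: successors {a, d, e, f, h}; ~p & q there: a:T, d:T, e:T, f:F, h:T. ✗
f: successors {a, d, e, f, h}; ~p & q there: a:T, d:T, e:T, f:F, h:T. ✗
g: successors {a, e, f}; ~p & q there: a:T, e:T, f:F. ✗
h: successors {b, d, e, g, h}; ~p & q there: b:F, d:T, e:T, g:T, h:T. ✗
Satisfying worlds: {d}.
So [](~p & q) fails at the other 6 worlds.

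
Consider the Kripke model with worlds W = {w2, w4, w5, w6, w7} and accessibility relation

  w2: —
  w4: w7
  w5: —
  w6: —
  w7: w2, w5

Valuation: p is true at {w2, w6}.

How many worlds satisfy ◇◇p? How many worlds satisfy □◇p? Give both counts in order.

1 and 4

For ◇◇p:
w2: no successors, so ◇◇p fails. ✗
w4: successors {w7}; ◇p there: w7:T. ✓
w5: no successors, so ◇◇p fails. ✗
w6: no successors, so ◇◇p fails. ✗
w7: successors {w2, w5}; ◇p there: w2:F, w5:F. ✗
— 1 world.
For □◇p:
w2: no successors, so □◇p holds vacuously. ✓
w4: successors {w7}; ◇p there: w7:T. ✓
w5: no successors, so □◇p holds vacuously. ✓
w6: no successors, so □◇p holds vacuously. ✓
w7: successors {w2, w5}; ◇p there: w2:F, w5:F. ✗
— 4 worlds.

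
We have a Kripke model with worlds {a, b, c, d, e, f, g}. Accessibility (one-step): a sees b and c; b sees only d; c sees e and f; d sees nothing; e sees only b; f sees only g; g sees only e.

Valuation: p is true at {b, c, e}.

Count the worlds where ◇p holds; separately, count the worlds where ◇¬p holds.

For ◇p:
a: successors {b, c}; p there: b:T, c:T. ✓
b: successors {d}; p there: d:F. ✗
c: successors {e, f}; p there: e:T, f:F. ✓
d: no successors, so ◇p fails. ✗
e: successors {b}; p there: b:T. ✓
f: successors {g}; p there: g:F. ✗
g: successors {e}; p there: e:T. ✓
— 4 worlds.
For ◇¬p:
a: successors {b, c}; ¬p there: b:F, c:F. ✗
b: successors {d}; ¬p there: d:T. ✓
c: successors {e, f}; ¬p there: e:F, f:T. ✓
d: no successors, so ◇¬p fails. ✗
e: successors {b}; ¬p there: b:F. ✗
f: successors {g}; ¬p there: g:T. ✓
g: successors {e}; ¬p there: e:F. ✗
— 3 worlds.

4 and 3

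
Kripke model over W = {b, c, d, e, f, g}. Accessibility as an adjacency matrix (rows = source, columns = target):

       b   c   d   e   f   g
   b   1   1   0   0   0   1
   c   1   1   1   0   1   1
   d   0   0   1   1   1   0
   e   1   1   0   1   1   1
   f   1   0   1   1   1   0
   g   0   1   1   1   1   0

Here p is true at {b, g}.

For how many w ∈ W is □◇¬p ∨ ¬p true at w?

6

b: □◇¬p is T, ¬p is F. ✓
c: □◇¬p is T, ¬p is T. ✓
d: □◇¬p is T, ¬p is T. ✓
e: □◇¬p is T, ¬p is T. ✓
f: □◇¬p is T, ¬p is T. ✓
g: □◇¬p is T, ¬p is F. ✓
Satisfying worlds: {b, c, d, e, f, g}.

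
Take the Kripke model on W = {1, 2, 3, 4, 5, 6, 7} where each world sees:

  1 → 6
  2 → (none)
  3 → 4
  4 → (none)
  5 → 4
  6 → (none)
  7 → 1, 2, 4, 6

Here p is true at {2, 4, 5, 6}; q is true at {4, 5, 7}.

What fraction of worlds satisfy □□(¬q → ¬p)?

6/7

1: successors {6}; □(¬q → ¬p) there: 6:T. ✓
2: no successors, so □□(¬q → ¬p) holds vacuously. ✓
3: successors {4}; □(¬q → ¬p) there: 4:T. ✓
4: no successors, so □□(¬q → ¬p) holds vacuously. ✓
5: successors {4}; □(¬q → ¬p) there: 4:T. ✓
6: no successors, so □□(¬q → ¬p) holds vacuously. ✓
7: successors {1, 2, 4, 6}; □(¬q → ¬p) there: 1:F, 2:T, 4:T, 6:T. ✗
That's 6 of 7 worlds, so 6/7.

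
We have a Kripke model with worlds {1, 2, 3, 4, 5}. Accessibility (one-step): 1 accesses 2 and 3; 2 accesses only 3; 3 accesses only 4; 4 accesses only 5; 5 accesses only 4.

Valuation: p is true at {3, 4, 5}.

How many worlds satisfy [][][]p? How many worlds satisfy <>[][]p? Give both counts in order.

5 and 5

For [][][]p:
1: successors {2, 3}; [][]p there: 2:T, 3:T. ✓
2: successors {3}; [][]p there: 3:T. ✓
3: successors {4}; [][]p there: 4:T. ✓
4: successors {5}; [][]p there: 5:T. ✓
5: successors {4}; [][]p there: 4:T. ✓
— 5 worlds.
For <>[][]p:
1: successors {2, 3}; [][]p there: 2:T, 3:T. ✓
2: successors {3}; [][]p there: 3:T. ✓
3: successors {4}; [][]p there: 4:T. ✓
4: successors {5}; [][]p there: 5:T. ✓
5: successors {4}; [][]p there: 4:T. ✓
— 5 worlds.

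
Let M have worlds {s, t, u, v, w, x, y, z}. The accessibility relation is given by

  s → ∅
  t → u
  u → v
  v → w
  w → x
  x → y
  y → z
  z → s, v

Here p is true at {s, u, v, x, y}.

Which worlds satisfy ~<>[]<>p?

s: <>[]<>p is F. ✓
t: <>[]<>p is F. ✓
u: <>[]<>p is T. ✗
v: <>[]<>p is T. ✗
w: <>[]<>p is F. ✓
x: <>[]<>p is T. ✗
y: <>[]<>p is F. ✓
z: <>[]<>p is T. ✗

{s, t, w, y}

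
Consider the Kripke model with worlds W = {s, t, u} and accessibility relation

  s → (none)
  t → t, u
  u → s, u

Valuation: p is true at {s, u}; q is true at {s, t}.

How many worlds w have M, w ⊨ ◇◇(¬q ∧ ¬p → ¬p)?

2

s: no successors, so ◇◇(¬q ∧ ¬p → ¬p) fails. ✗
t: successors {t, u}; ◇(¬q ∧ ¬p → ¬p) there: t:T, u:T. ✓
u: successors {s, u}; ◇(¬q ∧ ¬p → ¬p) there: s:F, u:T. ✓
Satisfying worlds: {t, u}.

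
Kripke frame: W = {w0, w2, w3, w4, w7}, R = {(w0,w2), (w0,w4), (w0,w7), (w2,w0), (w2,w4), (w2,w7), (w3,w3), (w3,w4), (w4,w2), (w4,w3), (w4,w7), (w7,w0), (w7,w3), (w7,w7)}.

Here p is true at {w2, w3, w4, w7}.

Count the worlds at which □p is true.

w0: successors {w2, w4, w7}; p there: w2:T, w4:T, w7:T. ✓
w2: successors {w0, w4, w7}; p there: w0:F, w4:T, w7:T. ✗
w3: successors {w3, w4}; p there: w3:T, w4:T. ✓
w4: successors {w2, w3, w7}; p there: w2:T, w3:T, w7:T. ✓
w7: successors {w0, w3, w7}; p there: w0:F, w3:T, w7:T. ✗
Satisfying worlds: {w0, w3, w4}.

3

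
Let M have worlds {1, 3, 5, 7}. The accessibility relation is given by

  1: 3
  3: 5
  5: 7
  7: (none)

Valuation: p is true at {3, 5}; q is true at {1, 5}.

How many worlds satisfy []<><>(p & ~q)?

1

1: successors {3}; <><>(p & ~q) there: 3:F. ✗
3: successors {5}; <><>(p & ~q) there: 5:F. ✗
5: successors {7}; <><>(p & ~q) there: 7:F. ✗
7: no successors, so []<><>(p & ~q) holds vacuously. ✓
Satisfying worlds: {7}.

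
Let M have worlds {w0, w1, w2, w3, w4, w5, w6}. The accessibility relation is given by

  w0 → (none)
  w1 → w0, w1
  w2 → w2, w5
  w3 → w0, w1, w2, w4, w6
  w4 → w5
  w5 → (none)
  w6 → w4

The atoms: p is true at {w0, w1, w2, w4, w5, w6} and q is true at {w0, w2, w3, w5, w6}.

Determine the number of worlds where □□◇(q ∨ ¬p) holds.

w0: no successors, so □□◇(q ∨ ¬p) holds vacuously. ✓
w1: successors {w0, w1}; □◇(q ∨ ¬p) there: w0:T, w1:F. ✗
w2: successors {w2, w5}; □◇(q ∨ ¬p) there: w2:F, w5:T. ✗
w3: successors {w0, w1, w2, w4, w6}; □◇(q ∨ ¬p) there: w0:T, w1:F, w2:F, w4:F, w6:T. ✗
w4: successors {w5}; □◇(q ∨ ¬p) there: w5:T. ✓
w5: no successors, so □□◇(q ∨ ¬p) holds vacuously. ✓
w6: successors {w4}; □◇(q ∨ ¬p) there: w4:F. ✗
Satisfying worlds: {w0, w4, w5}.

3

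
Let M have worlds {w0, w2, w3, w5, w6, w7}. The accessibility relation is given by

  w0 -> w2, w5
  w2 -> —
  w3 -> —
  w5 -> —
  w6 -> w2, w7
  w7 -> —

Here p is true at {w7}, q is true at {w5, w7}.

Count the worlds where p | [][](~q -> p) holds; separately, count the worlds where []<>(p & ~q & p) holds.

6 and 4

For p | [][](~q -> p):
w0: p is F, [][](~q -> p) is T. ✓
w2: p is F, [][](~q -> p) is T. ✓
w3: p is F, [][](~q -> p) is T. ✓
w5: p is F, [][](~q -> p) is T. ✓
w6: p is F, [][](~q -> p) is T. ✓
w7: p is T, [][](~q -> p) is T. ✓
— 6 worlds.
For []<>(p & ~q & p):
w0: successors {w2, w5}; <>(p & ~q & p) there: w2:F, w5:F. ✗
w2: no successors, so []<>(p & ~q & p) holds vacuously. ✓
w3: no successors, so []<>(p & ~q & p) holds vacuously. ✓
w5: no successors, so []<>(p & ~q & p) holds vacuously. ✓
w6: successors {w2, w7}; <>(p & ~q & p) there: w2:F, w7:F. ✗
w7: no successors, so []<>(p & ~q & p) holds vacuously. ✓
— 4 worlds.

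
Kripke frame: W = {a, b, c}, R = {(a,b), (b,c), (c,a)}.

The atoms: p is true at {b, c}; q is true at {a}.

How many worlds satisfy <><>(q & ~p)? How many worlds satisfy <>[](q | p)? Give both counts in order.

For <><>(q & ~p):
a: successors {b}; <>(q & ~p) there: b:F. ✗
b: successors {c}; <>(q & ~p) there: c:T. ✓
c: successors {a}; <>(q & ~p) there: a:F. ✗
— 1 world.
For <>[](q | p):
a: successors {b}; [](q | p) there: b:T. ✓
b: successors {c}; [](q | p) there: c:T. ✓
c: successors {a}; [](q | p) there: a:T. ✓
— 3 worlds.

1 and 3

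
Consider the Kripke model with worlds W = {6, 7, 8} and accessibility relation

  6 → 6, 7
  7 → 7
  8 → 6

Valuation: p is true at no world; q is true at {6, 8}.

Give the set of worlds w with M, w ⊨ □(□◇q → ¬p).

{6, 7, 8}

6: successors {6, 7}; □◇q → ¬p there: 6:T, 7:T. ✓
7: successors {7}; □◇q → ¬p there: 7:T. ✓
8: successors {6}; □◇q → ¬p there: 6:T. ✓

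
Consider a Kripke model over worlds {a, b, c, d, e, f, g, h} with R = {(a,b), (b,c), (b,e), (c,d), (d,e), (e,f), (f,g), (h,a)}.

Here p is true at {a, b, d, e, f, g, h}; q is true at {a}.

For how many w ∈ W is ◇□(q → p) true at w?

a: successors {b}; □(q → p) there: b:T. ✓
b: successors {c, e}; □(q → p) there: c:T, e:T. ✓
c: successors {d}; □(q → p) there: d:T. ✓
d: successors {e}; □(q → p) there: e:T. ✓
e: successors {f}; □(q → p) there: f:T. ✓
f: successors {g}; □(q → p) there: g:T. ✓
g: no successors, so ◇□(q → p) fails. ✗
h: successors {a}; □(q → p) there: a:T. ✓
Satisfying worlds: {a, b, c, d, e, f, h}.

7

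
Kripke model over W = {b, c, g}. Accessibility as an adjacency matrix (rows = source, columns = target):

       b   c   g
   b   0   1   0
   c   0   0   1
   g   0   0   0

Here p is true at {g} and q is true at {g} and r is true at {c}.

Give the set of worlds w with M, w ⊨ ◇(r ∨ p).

{b, c}

b: successors {c}; r ∨ p there: c:T. ✓
c: successors {g}; r ∨ p there: g:T. ✓
g: no successors, so ◇(r ∨ p) fails. ✗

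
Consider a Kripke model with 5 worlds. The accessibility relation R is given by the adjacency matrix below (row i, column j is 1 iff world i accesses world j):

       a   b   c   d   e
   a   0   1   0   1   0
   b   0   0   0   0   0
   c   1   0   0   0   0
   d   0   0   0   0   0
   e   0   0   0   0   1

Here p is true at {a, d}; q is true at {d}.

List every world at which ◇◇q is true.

a: successors {b, d}; ◇q there: b:F, d:F. ✗
b: no successors, so ◇◇q fails. ✗
c: successors {a}; ◇q there: a:T. ✓
d: no successors, so ◇◇q fails. ✗
e: successors {e}; ◇q there: e:F. ✗

{c}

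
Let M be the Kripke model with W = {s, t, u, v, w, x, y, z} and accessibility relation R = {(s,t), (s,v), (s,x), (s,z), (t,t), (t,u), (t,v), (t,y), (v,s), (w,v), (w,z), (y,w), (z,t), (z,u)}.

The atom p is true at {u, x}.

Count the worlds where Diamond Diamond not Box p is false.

2

s: successors {t, v, x, z}; Diamond not Box p there: t:T, v:T, x:F, z:T. ✓
t: successors {t, u, v, y}; Diamond not Box p there: t:T, u:F, v:T, y:T. ✓
u: no successors, so Diamond Diamond not Box p fails. ✗
v: successors {s}; Diamond not Box p there: s:T. ✓
w: successors {v, z}; Diamond not Box p there: v:T, z:T. ✓
x: no successors, so Diamond Diamond not Box p fails. ✗
y: successors {w}; Diamond not Box p there: w:T. ✓
z: successors {t, u}; Diamond not Box p there: t:T, u:F. ✓
Satisfying worlds: {s, t, v, w, y, z}.
So Diamond Diamond not Box p fails at the other 2 worlds.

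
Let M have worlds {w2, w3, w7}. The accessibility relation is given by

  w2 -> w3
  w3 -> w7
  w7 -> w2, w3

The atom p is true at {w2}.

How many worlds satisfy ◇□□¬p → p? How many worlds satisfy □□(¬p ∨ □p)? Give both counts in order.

For ◇□□¬p → p:
w2: ◇□□¬p is F, p is T. ✓
w3: ◇□□¬p is T, p is F. ✗
w7: ◇□□¬p is T, p is F. ✗
— 1 world.
For □□(¬p ∨ □p):
w2: successors {w3}; □(¬p ∨ □p) there: w3:T. ✓
w3: successors {w7}; □(¬p ∨ □p) there: w7:F. ✗
w7: successors {w2, w3}; □(¬p ∨ □p) there: w2:T, w3:T. ✓
— 2 worlds.

1 and 2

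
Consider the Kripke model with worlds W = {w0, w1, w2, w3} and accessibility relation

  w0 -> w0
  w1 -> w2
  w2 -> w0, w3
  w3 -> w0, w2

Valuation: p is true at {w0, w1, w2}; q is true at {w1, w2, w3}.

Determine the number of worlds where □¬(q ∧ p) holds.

w0: successors {w0}; ¬(q ∧ p) there: w0:T. ✓
w1: successors {w2}; ¬(q ∧ p) there: w2:F. ✗
w2: successors {w0, w3}; ¬(q ∧ p) there: w0:T, w3:T. ✓
w3: successors {w0, w2}; ¬(q ∧ p) there: w0:T, w2:F. ✗
Satisfying worlds: {w0, w2}.

2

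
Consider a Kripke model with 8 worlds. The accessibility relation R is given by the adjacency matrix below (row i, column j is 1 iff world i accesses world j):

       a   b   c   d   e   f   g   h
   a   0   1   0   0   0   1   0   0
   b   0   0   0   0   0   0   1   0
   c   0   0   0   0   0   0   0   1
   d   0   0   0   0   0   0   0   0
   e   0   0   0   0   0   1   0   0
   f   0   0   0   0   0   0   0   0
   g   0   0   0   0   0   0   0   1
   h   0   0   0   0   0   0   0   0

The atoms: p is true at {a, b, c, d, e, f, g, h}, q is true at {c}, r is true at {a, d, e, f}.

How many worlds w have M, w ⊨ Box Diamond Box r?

a: successors {b, f}; Diamond Box r there: b:F, f:F. ✗
b: successors {g}; Diamond Box r there: g:T. ✓
c: successors {h}; Diamond Box r there: h:F. ✗
d: no successors, so Box Diamond Box r holds vacuously. ✓
e: successors {f}; Diamond Box r there: f:F. ✗
f: no successors, so Box Diamond Box r holds vacuously. ✓
g: successors {h}; Diamond Box r there: h:F. ✗
h: no successors, so Box Diamond Box r holds vacuously. ✓
Satisfying worlds: {b, d, f, h}.

4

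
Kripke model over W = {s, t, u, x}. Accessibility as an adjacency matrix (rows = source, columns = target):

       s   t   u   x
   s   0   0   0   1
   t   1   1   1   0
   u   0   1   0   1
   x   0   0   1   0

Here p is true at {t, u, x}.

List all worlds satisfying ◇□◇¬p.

s: successors {x}; □◇¬p there: x:F. ✗
t: successors {s, t, u}; □◇¬p there: s:F, t:F, u:F. ✗
u: successors {t, x}; □◇¬p there: t:F, x:F. ✗
x: successors {u}; □◇¬p there: u:F. ✗

∅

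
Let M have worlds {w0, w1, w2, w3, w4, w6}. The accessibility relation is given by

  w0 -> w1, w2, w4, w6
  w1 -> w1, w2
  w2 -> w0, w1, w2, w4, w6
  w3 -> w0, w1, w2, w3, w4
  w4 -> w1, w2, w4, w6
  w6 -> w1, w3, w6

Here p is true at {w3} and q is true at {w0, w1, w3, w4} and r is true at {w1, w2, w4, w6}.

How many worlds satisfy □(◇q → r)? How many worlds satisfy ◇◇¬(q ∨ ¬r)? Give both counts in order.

3 and 6

For □(◇q → r):
w0: successors {w1, w2, w4, w6}; ◇q → r there: w1:T, w2:T, w4:T, w6:T. ✓
w1: successors {w1, w2}; ◇q → r there: w1:T, w2:T. ✓
w2: successors {w0, w1, w2, w4, w6}; ◇q → r there: w0:F, w1:T, w2:T, w4:T, w6:T. ✗
w3: successors {w0, w1, w2, w3, w4}; ◇q → r there: w0:F, w1:T, w2:T, w3:F, w4:T. ✗
w4: successors {w1, w2, w4, w6}; ◇q → r there: w1:T, w2:T, w4:T, w6:T. ✓
w6: successors {w1, w3, w6}; ◇q → r there: w1:T, w3:F, w6:T. ✗
— 3 worlds.
For ◇◇¬(q ∨ ¬r):
w0: successors {w1, w2, w4, w6}; ◇¬(q ∨ ¬r) there: w1:T, w2:T, w4:T, w6:T. ✓
w1: successors {w1, w2}; ◇¬(q ∨ ¬r) there: w1:T, w2:T. ✓
w2: successors {w0, w1, w2, w4, w6}; ◇¬(q ∨ ¬r) there: w0:T, w1:T, w2:T, w4:T, w6:T. ✓
w3: successors {w0, w1, w2, w3, w4}; ◇¬(q ∨ ¬r) there: w0:T, w1:T, w2:T, w3:T, w4:T. ✓
w4: successors {w1, w2, w4, w6}; ◇¬(q ∨ ¬r) there: w1:T, w2:T, w4:T, w6:T. ✓
w6: successors {w1, w3, w6}; ◇¬(q ∨ ¬r) there: w1:T, w3:T, w6:T. ✓
— 6 worlds.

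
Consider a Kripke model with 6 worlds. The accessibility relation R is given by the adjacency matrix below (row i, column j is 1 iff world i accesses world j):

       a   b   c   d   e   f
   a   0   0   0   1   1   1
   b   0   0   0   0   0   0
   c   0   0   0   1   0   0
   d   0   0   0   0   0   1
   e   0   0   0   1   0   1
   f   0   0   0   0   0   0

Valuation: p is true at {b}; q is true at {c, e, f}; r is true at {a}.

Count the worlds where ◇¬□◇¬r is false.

3

a: successors {d, e, f}; ¬□◇¬r there: d:T, e:T, f:F. ✓
b: no successors, so ◇¬□◇¬r fails. ✗
c: successors {d}; ¬□◇¬r there: d:T. ✓
d: successors {f}; ¬□◇¬r there: f:F. ✗
e: successors {d, f}; ¬□◇¬r there: d:T, f:F. ✓
f: no successors, so ◇¬□◇¬r fails. ✗
Satisfying worlds: {a, c, e}.
So ◇¬□◇¬r fails at the other 3 worlds.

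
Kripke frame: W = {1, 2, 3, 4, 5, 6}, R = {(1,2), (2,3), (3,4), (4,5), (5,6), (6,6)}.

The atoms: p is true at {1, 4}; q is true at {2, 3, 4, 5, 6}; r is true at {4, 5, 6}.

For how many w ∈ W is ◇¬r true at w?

1: successors {2}; ¬r there: 2:T. ✓
2: successors {3}; ¬r there: 3:T. ✓
3: successors {4}; ¬r there: 4:F. ✗
4: successors {5}; ¬r there: 5:F. ✗
5: successors {6}; ¬r there: 6:F. ✗
6: successors {6}; ¬r there: 6:F. ✗
Satisfying worlds: {1, 2}.

2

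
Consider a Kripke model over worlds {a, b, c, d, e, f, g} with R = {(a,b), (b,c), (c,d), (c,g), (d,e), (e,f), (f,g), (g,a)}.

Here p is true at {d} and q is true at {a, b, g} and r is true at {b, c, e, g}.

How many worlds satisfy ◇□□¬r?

2

a: successors {b}; □□¬r there: b:F. ✗
b: successors {c}; □□¬r there: c:F. ✗
c: successors {d, g}; □□¬r there: d:T, g:F. ✓
d: successors {e}; □□¬r there: e:F. ✗
e: successors {f}; □□¬r there: f:T. ✓
f: successors {g}; □□¬r there: g:F. ✗
g: successors {a}; □□¬r there: a:F. ✗
Satisfying worlds: {c, e}.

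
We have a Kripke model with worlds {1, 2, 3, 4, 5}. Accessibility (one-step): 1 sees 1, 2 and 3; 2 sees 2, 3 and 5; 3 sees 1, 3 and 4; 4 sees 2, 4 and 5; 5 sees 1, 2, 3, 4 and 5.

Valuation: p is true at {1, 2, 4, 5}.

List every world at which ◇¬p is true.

{1, 2, 3, 5}

1: successors {1, 2, 3}; ¬p there: 1:F, 2:F, 3:T. ✓
2: successors {2, 3, 5}; ¬p there: 2:F, 3:T, 5:F. ✓
3: successors {1, 3, 4}; ¬p there: 1:F, 3:T, 4:F. ✓
4: successors {2, 4, 5}; ¬p there: 2:F, 4:F, 5:F. ✗
5: successors {1, 2, 3, 4, 5}; ¬p there: 1:F, 2:F, 3:T, 4:F, 5:F. ✓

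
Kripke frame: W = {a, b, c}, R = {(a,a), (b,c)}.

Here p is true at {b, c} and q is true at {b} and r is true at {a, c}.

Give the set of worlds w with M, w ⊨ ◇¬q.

{a, b}

a: successors {a}; ¬q there: a:T. ✓
b: successors {c}; ¬q there: c:T. ✓
c: no successors, so ◇¬q fails. ✗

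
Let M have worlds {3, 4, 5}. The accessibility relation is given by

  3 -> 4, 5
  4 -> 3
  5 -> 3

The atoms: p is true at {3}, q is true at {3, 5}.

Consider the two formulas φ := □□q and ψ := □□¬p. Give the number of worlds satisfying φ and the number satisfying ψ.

1 and 2

For □□q:
3: successors {4, 5}; □q there: 4:T, 5:T. ✓
4: successors {3}; □q there: 3:F. ✗
5: successors {3}; □q there: 3:F. ✗
— 1 world.
For □□¬p:
3: successors {4, 5}; □¬p there: 4:F, 5:F. ✗
4: successors {3}; □¬p there: 3:T. ✓
5: successors {3}; □¬p there: 3:T. ✓
— 2 worlds.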